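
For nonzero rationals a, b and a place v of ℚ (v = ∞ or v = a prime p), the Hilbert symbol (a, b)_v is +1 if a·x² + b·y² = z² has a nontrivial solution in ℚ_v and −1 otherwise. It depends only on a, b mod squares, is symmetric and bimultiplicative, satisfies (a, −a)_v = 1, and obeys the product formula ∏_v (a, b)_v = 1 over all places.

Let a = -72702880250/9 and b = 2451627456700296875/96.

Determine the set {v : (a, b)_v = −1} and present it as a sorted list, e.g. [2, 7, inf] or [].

[2, 7]

Mod squares: a ≡ -10010, b ≡ 66. Check v ∈ {∞, 2, 3, 5, 7, 11, 13}.
v=3: a=3^-2·(≡1), b=3^-1·(≡1) mod 3; (1|3)=+1, (1|3)=+1; (−1)^{-2·-1·1}·(+1)^-1·(+1)^-2 = +1.
v=5: a=5^3·(≡2), b=5^6·(≡4) mod 5; (2|5)=-1, (4|5)=+1; (−1)^{3·6·2}·(-1)^6·(+1)^3 = +1.
v=2: v_2(a)=1, v_2(b)=-5; units ≡ 3, 1 (mod 8); ε·ε+αω+βω = 1·0+1·0+-5·1 ≡ 1  ⇒  (a,b)_2 = -1.
v=13: a=13^1·(≡12), b=13^2·(≡1) mod 13; (12|13)=+1, (1|13)=+1; (−1)^{1·2·6}·(+1)^2·(+1)^1 = +1.
v=∞: -10010 < 0 and 66 > 0  ⇒  (a,b)_∞ = +1.
v=7: a=7^5·(≡6), b=7^8·(≡6) mod 7; (6|7)=-1, (6|7)=-1; (−1)^{5·8·3}·(-1)^8·(-1)^5 = -1.
v=11: a=11^3·(≡3), b=11^5·(≡6) mod 11; (3|11)=+1, (6|11)=-1; (−1)^{3·5·5}·(+1)^5·(-1)^3 = +1.
(-10010, 66 / ℚ) ramifies at {2, 7}: a division algebra.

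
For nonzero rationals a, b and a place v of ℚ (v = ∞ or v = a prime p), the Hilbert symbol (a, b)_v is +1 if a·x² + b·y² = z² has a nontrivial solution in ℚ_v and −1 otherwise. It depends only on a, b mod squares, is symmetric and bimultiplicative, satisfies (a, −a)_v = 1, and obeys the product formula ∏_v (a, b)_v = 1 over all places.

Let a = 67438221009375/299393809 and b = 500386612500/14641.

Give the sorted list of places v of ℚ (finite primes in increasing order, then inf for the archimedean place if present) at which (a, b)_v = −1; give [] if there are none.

[3, 5, 23, 37]

Mod squares: a ≡ 242535, b ≡ 5. Check v ∈ {∞, 2, 3, 5, 11, 13, 19, 23, 29, 37}.
v=19: a=19^1·(≡7), b=19^2·(≡6) mod 19; (7|19)=+1, (6|19)=+1; (−1)^{1·2·9}·(+1)^2·(+1)^1 = +1.
v=23: a=23^3·(≡22), b=23^0·(≡14) mod 23; (22|23)=-1, (14|23)=-1; (−1)^{3·0·11}·(-1)^0·(-1)^3 = -1.
v=2: v_2(a)=0, v_2(b)=2; units ≡ 7, 5 (mod 8); ε·ε+αω+βω = 1·0+0·1+2·0 ≡ 0  ⇒  (a,b)_2 = +1.
v=5: a=5^5·(≡2), b=5^5·(≡1) mod 5; (2|5)=-1, (1|5)=+1; (−1)^{5·5·2}·(-1)^5·(+1)^5 = -1.
v=29: a=29^2·(≡2), b=29^0·(≡1) mod 29; (2|29)=-1, (1|29)=+1; (−1)^{2·0·14}·(-1)^0·(+1)^2 = +1.
v=3: a=3^1·(≡1), b=3^4·(≡2) mod 3; (1|3)=+1, (2|3)=-1; (−1)^{1·4·1}·(+1)^4·(-1)^1 = -1.
v=37: a=37^1·(≡20), b=37^2·(≡6) mod 37; (20|37)=-1, (6|37)=-1; (−1)^{1·2·18}·(-1)^2·(-1)^1 = -1.
v=∞: 242535 > 0 and 5 > 0  ⇒  (a,b)_∞ = +1.
v=11: a=11^-6·(≡10), b=11^-4·(≡5) mod 11; (10|11)=-1, (5|11)=+1; (−1)^{-6·-4·5}·(-1)^-4·(+1)^-6 = +1.
v=13: a=13^-2·(≡5), b=13^0·(≡7) mod 13; (5|13)=-1, (7|13)=-1; (−1)^{-2·0·6}·(-1)^0·(-1)^-2 = +1.
|Ram(242535, 5)| = 4, even; anisotropic at {3, 5, 23, 37}.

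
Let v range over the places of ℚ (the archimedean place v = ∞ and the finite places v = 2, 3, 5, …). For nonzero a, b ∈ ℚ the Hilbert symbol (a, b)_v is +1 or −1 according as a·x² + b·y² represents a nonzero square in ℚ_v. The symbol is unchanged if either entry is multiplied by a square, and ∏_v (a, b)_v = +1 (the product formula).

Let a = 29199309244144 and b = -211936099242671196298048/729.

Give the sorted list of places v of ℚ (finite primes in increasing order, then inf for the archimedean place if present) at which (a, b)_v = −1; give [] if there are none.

Mod squares: a ≡ 14911, b ≡ -121693. Check v ∈ {∞, 2, 3, 11, 13, 23, 31, 37}.
v=2: v_2(a)=4, v_2(b)=6; units ≡ 7, 3 (mod 8); ε·ε+αω+βω = 1·1+4·1+6·0 ≡ 1  ⇒  (a,b)_2 = -1.
v=37: a=37^3·(≡16), b=37^5·(≡9) mod 37; (16|37)=+1, (9|37)=+1; (−1)^{3·5·18}·(+1)^5·(+1)^3 = +1.
v=13: a=13^3·(≡12), b=13^5·(≡12) mod 13; (12|13)=+1, (12|13)=+1; (−1)^{3·5·6}·(+1)^5·(+1)^3 = +1.
v=11: a=11^0·(≡6), b=11^1·(≡1) mod 11; (6|11)=-1, (1|11)=+1; (−1)^{0·1·5}·(-1)^1·(+1)^0 = -1.
v=∞: 14911 > 0 and -121693 < 0  ⇒  (a,b)_∞ = +1.
v=3: a=3^0·(≡1), b=3^-6·(≡2) mod 3; (1|3)=+1, (2|3)=-1; (−1)^{0·-6·1}·(+1)^-6·(-1)^0 = +1.
v=31: a=31^1·(≡4), b=31^2·(≡22) mod 31; (4|31)=+1, (22|31)=-1; (−1)^{1·2·15}·(+1)^2·(-1)^1 = -1.
v=23: a=23^2·(≡11), b=23^3·(≡21) mod 23; (11|23)=-1, (21|23)=-1; (−1)^{2·3·11}·(-1)^3·(-1)^2 = -1.
(14911, -121693 / ℚ) ramifies at {2, 11, 23, 31}: a division algebra.

[2, 11, 23, 31]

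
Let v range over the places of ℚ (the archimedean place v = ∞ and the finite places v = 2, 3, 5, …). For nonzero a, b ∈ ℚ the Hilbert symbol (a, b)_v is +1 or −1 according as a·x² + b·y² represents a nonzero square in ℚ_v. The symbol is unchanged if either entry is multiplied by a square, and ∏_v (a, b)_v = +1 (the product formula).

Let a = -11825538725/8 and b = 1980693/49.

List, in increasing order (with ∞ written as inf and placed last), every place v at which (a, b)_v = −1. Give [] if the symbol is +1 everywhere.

[2, 13, 17, 19]

Mod squares: a ≡ -442, b ≡ 2717. Check v ∈ {∞, 2, 3, 5, 7, 11, 13, 17, 19}.
v=17: a=17^1·(≡4), b=17^0·(≡14) mod 17; (4|17)=+1, (14|17)=-1; (−1)^{1·0·8}·(+1)^0·(-1)^1 = -1.
v=13: a=13^1·(≡5), b=13^1·(≡4) mod 13; (5|13)=-1, (4|13)=+1; (−1)^{1·1·6}·(-1)^1·(+1)^1 = -1.
v=11: a=11^2·(≡1), b=11^1·(≡3) mod 11; (1|11)=+1, (3|11)=+1; (−1)^{2·1·5}·(+1)^1·(+1)^2 = +1.
v=∞: -442 < 0 and 2717 > 0  ⇒  (a,b)_∞ = +1.
v=19: a=19^2·(≡10), b=19^1·(≡15) mod 19; (10|19)=-1, (15|19)=-1; (−1)^{2·1·9}·(-1)^1·(-1)^2 = -1.
v=3: a=3^0·(≡2), b=3^6·(≡2) mod 3; (2|3)=-1, (2|3)=-1; (−1)^{0·6·1}·(-1)^6·(-1)^0 = +1.
v=7: a=7^2·(≡5), b=7^-2·(≡1) mod 7; (5|7)=-1, (1|7)=+1; (−1)^{2·-2·3}·(-1)^-2·(+1)^2 = +1.
v=5: a=5^2·(≡2), b=5^0·(≡2) mod 5; (2|5)=-1, (2|5)=-1; (−1)^{2·0·2}·(-1)^0·(-1)^2 = +1.
v=2: v_2(a)=-3, v_2(b)=0; units ≡ 3, 5 (mod 8); ε·ε+αω+βω = 1·0+-3·1+0·1 ≡ 1  ⇒  (a,b)_2 = -1.
|Ram(-442, 2717)| = 4, even; anisotropic at {2, 13, 17, 19}.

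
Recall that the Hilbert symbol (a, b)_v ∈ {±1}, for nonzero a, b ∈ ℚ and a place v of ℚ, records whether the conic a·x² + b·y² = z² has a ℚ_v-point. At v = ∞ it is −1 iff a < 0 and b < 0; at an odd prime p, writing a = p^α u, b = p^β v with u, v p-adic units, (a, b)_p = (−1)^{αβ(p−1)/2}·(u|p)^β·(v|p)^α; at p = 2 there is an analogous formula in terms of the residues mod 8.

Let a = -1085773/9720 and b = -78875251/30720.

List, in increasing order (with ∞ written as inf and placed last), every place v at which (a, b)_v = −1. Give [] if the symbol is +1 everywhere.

Mod squares: a ≡ -390, b ≡ -2730. Check v ∈ {∞, 2, 3, 5, 7, 13, 17, 19}.
v=17: a=17^4·(≡16), b=17^0·(≡6) mod 17; (16|17)=+1, (6|17)=-1; (−1)^{4·0·8}·(+1)^0·(-1)^4 = +1.
v=2: v_2(a)=-3, v_2(b)=-11; units ≡ 5, 3 (mod 8); ε·ε+αω+βω = 0·1+-3·1+-11·1 ≡ 0  ⇒  (a,b)_2 = +1.
v=19: a=19^0·(≡7), b=19^2·(≡16) mod 19; (7|19)=+1, (16|19)=+1; (−1)^{0·2·9}·(+1)^2·(+1)^0 = +1.
v=7: a=7^0·(≡1), b=7^5·(≡1) mod 7; (1|7)=+1, (1|7)=+1; (−1)^{0·5·3}·(+1)^5·(+1)^0 = +1.
v=5: a=5^-1·(≡3), b=5^-1·(≡1) mod 5; (3|5)=-1, (1|5)=+1; (−1)^{-1·-1·2}·(-1)^-1·(+1)^-1 = -1.
v=∞: -390 < 0 and -2730 < 0  ⇒  (a,b)_∞ = -1.
v=13: a=13^1·(≡12), b=13^1·(≡7) mod 13; (12|13)=+1, (7|13)=-1; (−1)^{1·1·6}·(+1)^1·(-1)^1 = -1.
v=3: a=3^-5·(≡2), b=3^-1·(≡2) mod 3; (2|3)=-1, (2|3)=-1; (−1)^{-5·-1·1}·(-1)^-1·(-1)^-5 = -1.
Ram(-390, -2730) = {3, 5, 13, ∞}; no ℚ_3-point on the conic.

[3, 5, 13, inf]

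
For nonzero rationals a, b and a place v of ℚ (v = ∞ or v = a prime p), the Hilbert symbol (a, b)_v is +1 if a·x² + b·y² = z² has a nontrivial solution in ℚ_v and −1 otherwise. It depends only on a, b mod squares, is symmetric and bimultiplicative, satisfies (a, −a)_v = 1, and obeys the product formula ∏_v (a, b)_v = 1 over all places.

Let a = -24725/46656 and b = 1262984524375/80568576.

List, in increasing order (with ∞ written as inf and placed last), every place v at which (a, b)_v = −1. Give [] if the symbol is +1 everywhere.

(a, b) ≡ (-989, 1591) mod (ℚ^×)²; places V = {2, 3, 5, 7, 11, 17, 23, 37, 43, ∞}.
(a,b)_37: α=0, u≡9; β=1, v≡19 (mod 37); (9|37)=+1, (19|37)=-1; sign (−1)^0·+1^1·-1^0 = +1.
(a,b)_3: α=-6, u≡1; β=-2, v≡1 (mod 3); (1|3)=+1, (1|3)=+1; sign (−1)^0·+1^-2·+1^-6 = +1.
(a,b)_∞: sgn(-989)=−, sgn(1591)=+, so +1.
(a,b)_5: α=2, u≡1; β=4, v≡4 (mod 5); (1|5)=+1, (4|5)=+1; sign (−1)^0·+1^4·+1^2 = +1.
(a,b)_17: α=0, u≡14; β=-2, v≡3 (mod 17); (14|17)=-1, (3|17)=-1; sign (−1)^0·-1^-2·-1^0 = +1.
(a,b)_23: α=1, u≡12; β=2, v≡4 (mod 23); (12|23)=+1, (4|23)=+1; sign (−1)^0·+1^2·+1^1 = +1.
(a,b)_43: α=1, u≡27; β=1, v≡32 (mod 43); (27|43)=-1, (32|43)=-1; sign (−1)^1·-1^1·-1^1 = -1.
(a,b)_7: α=0, u≡6; β=4, v≡4 (mod 7); (6|7)=-1, (4|7)=+1; sign (−1)^0·-1^4·+1^0 = +1.
(a,b)_2: α=-6, β=-8; u≡3, v≡7 (mod 8); ε(u)ε(v)=1·1, αω(v)=-6·0, βω(u)=-8·1; sum ≡ 1  ⇒  -1.
(a,b)_11: α=0, u≡5; β=-2, v≡6 (mod 11); (5|11)=+1, (6|11)=-1; sign (−1)^0·+1^-2·-1^0 = +1.
Ram(-989, 1591) = {2, 43}; no ℚ_2-point on the conic.

[2, 43]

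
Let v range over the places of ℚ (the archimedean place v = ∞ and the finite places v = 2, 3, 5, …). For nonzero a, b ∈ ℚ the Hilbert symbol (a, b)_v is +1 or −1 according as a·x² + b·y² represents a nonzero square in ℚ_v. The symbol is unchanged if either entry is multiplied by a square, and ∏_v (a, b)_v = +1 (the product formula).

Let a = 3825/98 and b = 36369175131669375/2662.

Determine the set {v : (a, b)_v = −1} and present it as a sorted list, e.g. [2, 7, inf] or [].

[2, 17, 19, 23]

Mod squares: a ≡ 34, b ≡ 28842. Check v ∈ {∞, 2, 3, 5, 7, 11, 17, 19, 23}.
v=5: a=5^2·(≡1), b=5^4·(≡3) mod 5; (1|5)=+1, (3|5)=-1; (−1)^{2·4·2}·(+1)^4·(-1)^2 = +1.
v=23: a=23^0·(≡5), b=23^1·(≡8) mod 23; (5|23)=-1, (8|23)=+1; (−1)^{0·1·11}·(-1)^1·(+1)^0 = -1.
v=19: a=19^0·(≡2), b=19^1·(≡16) mod 19; (2|19)=-1, (16|19)=+1; (−1)^{0·1·9}·(-1)^1·(+1)^0 = -1.
v=∞: 34 > 0 and 28842 > 0  ⇒  (a,b)_∞ = +1.
v=2: v_2(a)=-1, v_2(b)=-1; units ≡ 1, 5 (mod 8); ε·ε+αω+βω = 0·0+-1·1+-1·0 ≡ 1  ⇒  (a,b)_2 = -1.
v=11: a=11^0·(≡3), b=11^-3·(≡3) mod 11; (3|11)=+1, (3|11)=+1; (−1)^{0·-3·5}·(+1)^-3·(+1)^0 = +1.
v=7: a=7^-2·(≡5), b=7^0·(≡1) mod 7; (5|7)=-1, (1|7)=+1; (−1)^{-2·0·3}·(-1)^0·(+1)^-2 = +1.
v=3: a=3^2·(≡1), b=3^13·(≡2) mod 3; (1|3)=+1, (2|3)=-1; (−1)^{2·13·1}·(+1)^13·(-1)^2 = +1.
v=17: a=17^1·(≡16), b=17^4·(≡7) mod 17; (16|17)=+1, (7|17)=-1; (−1)^{1·4·8}·(+1)^4·(-1)^1 = -1.
|Ram(34, 28842)| = 4, even; anisotropic at {2, 17, 19, 23}.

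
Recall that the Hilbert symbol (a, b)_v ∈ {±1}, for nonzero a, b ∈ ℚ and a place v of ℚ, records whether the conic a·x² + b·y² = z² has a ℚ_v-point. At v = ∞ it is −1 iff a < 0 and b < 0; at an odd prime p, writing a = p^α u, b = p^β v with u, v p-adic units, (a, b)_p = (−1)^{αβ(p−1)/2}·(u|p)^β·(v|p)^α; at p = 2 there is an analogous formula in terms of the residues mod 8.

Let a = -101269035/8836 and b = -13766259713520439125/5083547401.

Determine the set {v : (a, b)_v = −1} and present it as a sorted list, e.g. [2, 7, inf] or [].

[7, inf]

(a, b) ≡ (-35, -85085) mod (ℚ^×)²; places V = {2, 3, 5, 7, 11, 13, 17, 19, 29, 37, 41, 47, ∞}.
(a,b)_47: α=-2, u≡8; β=-2, v≡27 (mod 47); (8|47)=+1, (27|47)=+1; sign (−1)^0·+1^-2·+1^-2 = +1.
(a,b)_19: α=0, u≡15; β=4, v≡6 (mod 19); (15|19)=-1, (6|19)=+1; sign (−1)^0·-1^4·+1^0 = +1.
(a,b)_7: α=3, u≡4; β=1, v≡1 (mod 7); (4|7)=+1, (1|7)=+1; sign (−1)^1·+1^1·+1^3 = -1.
(a,b)_3: α=10, u≡1; β=10, v≡1 (mod 3); (1|3)=+1, (1|3)=+1; sign (−1)^0·+1^10·+1^10 = +1.
(a,b)_13: α=0, u≡9; β=1, v≡8 (mod 13); (9|13)=+1, (8|13)=-1; sign (−1)^0·+1^1·-1^0 = +1.
(a,b)_2: α=-2, β=0; u≡5, v≡3 (mod 8); ε(u)ε(v)=0·1, αω(v)=-2·1, βω(u)=0·1; sum ≡ 0  ⇒  +1.
(a,b)_11: α=0, u≡4; β=1, v≡5 (mod 11); (4|11)=+1, (5|11)=+1; sign (−1)^0·+1^1·+1^0 = +1.
(a,b)_41: α=0, u≡3; β=-2, v≡39 (mod 41); (3|41)=-1, (39|41)=+1; sign (−1)^0·-1^-2·+1^0 = +1.
(a,b)_∞: sgn(-35)=−, sgn(-85085)=−, so -1.
(a,b)_5: α=1, u≡3; β=3, v≡2 (mod 5); (3|5)=-1, (2|5)=-1; sign (−1)^0·-1^3·-1^1 = +1.
(a,b)_29: α=0, u≡28; β=2, v≡16 (mod 29); (28|29)=+1, (16|29)=+1; sign (−1)^0·+1^2·+1^0 = +1.
(a,b)_17: α=0, u≡13; β=1, v≡14 (mod 17); (13|17)=+1, (14|17)=-1; sign (−1)^0·+1^1·-1^0 = +1.
(a,b)_37: α=0, u≡5; β=-2, v≡18 (mod 37); (5|37)=-1, (18|37)=-1; sign (−1)^0·-1^-2·-1^0 = +1.
(-35, -85085 / ℚ) ramifies at {7, ∞}: a division algebra.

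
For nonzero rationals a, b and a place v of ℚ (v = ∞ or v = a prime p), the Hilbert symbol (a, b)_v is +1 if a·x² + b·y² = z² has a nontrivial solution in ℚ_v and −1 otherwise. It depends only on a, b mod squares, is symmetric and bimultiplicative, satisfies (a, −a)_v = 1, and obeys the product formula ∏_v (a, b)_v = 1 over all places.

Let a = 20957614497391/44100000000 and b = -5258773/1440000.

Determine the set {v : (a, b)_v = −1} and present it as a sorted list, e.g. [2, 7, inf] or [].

Mod squares: a ≡ 153439, b ≡ -37. Check v ∈ {∞, 2, 3, 5, 7, 11, 13, 29, 31, 37}.
v=∞: 153439 > 0 and -37 < 0  ⇒  (a,b)_∞ = +1.
v=29: a=29^3·(≡6), b=29^2·(≡8) mod 29; (6|29)=+1, (8|29)=-1; (−1)^{3·2·14}·(+1)^2·(-1)^3 = -1.
v=31: a=31^2·(≡7), b=31^0·(≡28) mod 31; (7|31)=+1, (28|31)=+1; (−1)^{2·0·15}·(+1)^0·(+1)^2 = +1.
v=2: v_2(a)=-8, v_2(b)=-8; units ≡ 7, 3 (mod 8); ε·ε+αω+βω = 1·1+-8·1+-8·0 ≡ 1  ⇒  (a,b)_2 = -1.
v=7: a=7^-2·(≡3), b=7^0·(≡6) mod 7; (3|7)=-1, (6|7)=-1; (−1)^{-2·0·3}·(-1)^0·(-1)^-2 = +1.
v=5: a=5^-8·(≡1), b=5^-4·(≡3) mod 5; (1|5)=+1, (3|5)=-1; (−1)^{-8·-4·2}·(+1)^-4·(-1)^-8 = +1.
v=11: a=11^1·(≡3), b=11^0·(≡8) mod 11; (3|11)=+1, (8|11)=-1; (−1)^{1·0·5}·(+1)^0·(-1)^1 = -1.
v=13: a=13^3·(≡12), b=13^2·(≡6) mod 13; (12|13)=+1, (6|13)=-1; (−1)^{3·2·6}·(+1)^2·(-1)^3 = -1.
v=37: a=37^1·(≡9), b=37^1·(≡4) mod 37; (9|37)=+1, (4|37)=+1; (−1)^{1·1·18}·(+1)^1·(+1)^1 = +1.
v=3: a=3^-2·(≡1), b=3^-2·(≡2) mod 3; (1|3)=+1, (2|3)=-1; (−1)^{-2·-2·1}·(+1)^-2·(-1)^-2 = +1.
|Ram(153439, -37)| = 4, even; anisotropic at {2, 11, 13, 29}.

[2, 11, 13, 29]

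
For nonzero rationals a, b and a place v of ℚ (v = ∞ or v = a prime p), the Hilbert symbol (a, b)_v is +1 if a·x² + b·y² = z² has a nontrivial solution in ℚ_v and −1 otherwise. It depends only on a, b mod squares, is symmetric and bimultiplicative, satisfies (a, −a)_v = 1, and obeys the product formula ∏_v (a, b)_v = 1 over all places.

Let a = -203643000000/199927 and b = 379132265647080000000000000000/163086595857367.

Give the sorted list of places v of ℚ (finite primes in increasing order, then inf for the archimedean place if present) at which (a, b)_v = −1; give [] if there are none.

[2, 17]

Mod squares: a ≡ -1309, b ≡ 119. Check v ∈ {∞, 2, 3, 5, 7, 11, 13, 17}.
v=7: a=7^-1·(≡1), b=7^-1·(≡6) mod 7; (1|7)=+1, (6|7)=-1; (−1)^{-1·-1·3}·(+1)^-1·(-1)^-1 = +1.
v=13: a=13^-4·(≡4), b=13^-12·(≡6) mod 13; (4|13)=+1, (6|13)=-1; (−1)^{-4·-12·6}·(+1)^-12·(-1)^-4 = +1.
v=2: v_2(a)=6, v_2(b)=18; units ≡ 3, 7 (mod 8); ε·ε+αω+βω = 1·1+6·0+18·1 ≡ 1  ⇒  (a,b)_2 = -1.
v=5: a=5^6·(≡4), b=5^16·(≡4) mod 5; (4|5)=+1, (4|5)=+1; (−1)^{6·16·2}·(+1)^16·(+1)^6 = +1.
v=11: a=11^3·(≡6), b=11^8·(≡9) mod 11; (6|11)=-1, (9|11)=+1; (−1)^{3·8·5}·(-1)^8·(+1)^3 = +1.
v=3: a=3^2·(≡2), b=3^2·(≡2) mod 3; (2|3)=-1, (2|3)=-1; (−1)^{2·2·1}·(-1)^2·(-1)^2 = +1.
v=17: a=17^1·(≡15), b=17^3·(≡7) mod 17; (15|17)=+1, (7|17)=-1; (−1)^{1·3·8}·(+1)^3·(-1)^1 = -1.
v=∞: -1309 < 0 and 119 > 0  ⇒  (a,b)_∞ = +1.
|Ram(-1309, 119)| = 2, even; anisotropic at {2, 17}.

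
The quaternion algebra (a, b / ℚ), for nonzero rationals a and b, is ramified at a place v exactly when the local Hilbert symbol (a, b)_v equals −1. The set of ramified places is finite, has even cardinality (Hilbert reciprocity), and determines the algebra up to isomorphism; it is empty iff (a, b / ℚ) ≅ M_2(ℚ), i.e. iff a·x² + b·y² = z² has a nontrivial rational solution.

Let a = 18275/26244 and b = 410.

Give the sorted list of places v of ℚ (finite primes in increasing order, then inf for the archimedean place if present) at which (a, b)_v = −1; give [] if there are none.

Mod squares: a ≡ 731, b ≡ 410. Check v ∈ {∞, 2, 3, 5, 17, 41, 43}.
v=5: a=5^2·(≡4), b=5^1·(≡2) mod 5; (4|5)=+1, (2|5)=-1; (−1)^{2·1·2}·(+1)^1·(-1)^2 = +1.
v=∞: 731 > 0 and 410 > 0  ⇒  (a,b)_∞ = +1.
v=41: a=41^0·(≡28), b=41^1·(≡10) mod 41; (28|41)=-1, (10|41)=+1; (−1)^{0·1·20}·(-1)^1·(+1)^0 = -1.
v=3: a=3^-8·(≡2), b=3^0·(≡2) mod 3; (2|3)=-1, (2|3)=-1; (−1)^{-8·0·1}·(-1)^0·(-1)^-8 = +1.
v=43: a=43^1·(≡15), b=43^0·(≡23) mod 43; (15|43)=+1, (23|43)=+1; (−1)^{1·0·21}·(+1)^0·(+1)^1 = +1.
v=17: a=17^1·(≡16), b=17^0·(≡2) mod 17; (16|17)=+1, (2|17)=+1; (−1)^{1·0·8}·(+1)^0·(+1)^1 = +1.
v=2: v_2(a)=-2, v_2(b)=1; units ≡ 3, 5 (mod 8); ε·ε+αω+βω = 1·0+-2·1+1·1 ≡ 1  ⇒  (a,b)_2 = -1.
|Ram(731, 410)| = 2, even; anisotropic at {2, 41}.

[2, 41]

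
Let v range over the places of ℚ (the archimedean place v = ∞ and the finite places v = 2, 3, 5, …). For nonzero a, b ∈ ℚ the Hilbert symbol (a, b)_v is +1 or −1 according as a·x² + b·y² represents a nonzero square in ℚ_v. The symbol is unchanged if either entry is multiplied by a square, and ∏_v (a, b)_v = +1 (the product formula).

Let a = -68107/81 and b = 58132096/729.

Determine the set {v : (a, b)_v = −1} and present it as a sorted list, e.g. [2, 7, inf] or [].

(a, b) ≡ (-403, 908314) mod (ℚ^×)²; places V = {2, 3, 11, 13, 19, 31, 41, 53, ∞}.
(a,b)_2: α=0, β=7; u≡5, v≡5 (mod 8); ε(u)ε(v)=0·0, αω(v)=0·1, βω(u)=7·1; sum ≡ 1  ⇒  -1.
(a,b)_41: α=0, u≡6; β=1, v≡28 (mod 41); (6|41)=-1, (28|41)=-1; sign (−1)^0·-1^1·-1^0 = -1.
(a,b)_13: α=3, u≡7; β=0, v≡9 (mod 13); (7|13)=-1, (9|13)=+1; sign (−1)^0·-1^0·+1^3 = +1.
(a,b)_∞: sgn(-403)=−, sgn(908314)=+, so +1.
(a,b)_31: α=1, u≡10; β=0, v≡25 (mod 31); (10|31)=+1, (25|31)=+1; sign (−1)^0·+1^0·+1^1 = +1.
(a,b)_19: α=0, u≡13; β=1, v≡2 (mod 19); (13|19)=-1, (2|19)=-1; sign (−1)^0·-1^1·-1^0 = -1.
(a,b)_53: α=0, u≡34; β=1, v≡41 (mod 53); (34|53)=-1, (41|53)=-1; sign (−1)^0·-1^1·-1^0 = -1.
(a,b)_3: α=-4, u≡2; β=-6, v≡1 (mod 3); (2|3)=-1, (1|3)=+1; sign (−1)^0·-1^-6·+1^-4 = +1.
(a,b)_11: α=0, u≡4; β=1, v≡2 (mod 11); (4|11)=+1, (2|11)=-1; sign (−1)^0·+1^1·-1^0 = +1.
|Ram(-403, 908314)| = 4, even; anisotropic at {2, 19, 41, 53}.

[2, 19, 41, 53]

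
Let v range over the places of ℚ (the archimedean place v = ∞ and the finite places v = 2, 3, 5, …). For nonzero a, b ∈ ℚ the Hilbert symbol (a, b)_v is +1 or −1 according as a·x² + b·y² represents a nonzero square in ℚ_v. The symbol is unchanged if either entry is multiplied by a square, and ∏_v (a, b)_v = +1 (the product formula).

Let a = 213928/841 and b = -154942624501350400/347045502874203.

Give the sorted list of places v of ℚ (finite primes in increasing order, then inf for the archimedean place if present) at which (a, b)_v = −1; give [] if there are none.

[2, 17]

(a, b) ≡ (442, -3) mod (ℚ^×)²; places V = {2, 3, 5, 7, 11, 13, 17, 23, 29, ∞}.
(a,b)_5: α=0, u≡3; β=2, v≡3 (mod 5); (3|5)=-1, (3|5)=-1; sign (−1)^0·-1^2·-1^0 = +1.
(a,b)_17: α=1, u≡9; β=2, v≡14 (mod 17); (9|17)=+1, (14|17)=-1; sign (−1)^0·+1^2·-1^1 = -1.
(a,b)_23: α=0, u≡11; β=2, v≡11 (mod 23); (11|23)=-1, (11|23)=-1; sign (−1)^0·-1^2·-1^0 = +1.
(a,b)_29: α=-2, u≡24; β=-6, v≡17 (mod 29); (24|29)=+1, (17|29)=-1; sign (−1)^0·+1^-6·-1^-2 = +1.
(a,b)_7: α=0, u≡1; β=-4, v≡4 (mod 7); (1|7)=+1, (4|7)=+1; sign (−1)^0·+1^-4·+1^0 = +1.
(a,b)_13: α=1, u≡7; β=2, v≡4 (mod 13); (7|13)=-1, (4|13)=+1; sign (−1)^0·-1^2·+1^1 = +1.
(a,b)_∞: sgn(442)=+, sgn(-3)=−, so +1.
(a,b)_3: α=0, u≡1; β=-5, v≡2 (mod 3); (1|3)=+1, (2|3)=-1; sign (−1)^0·+1^-5·-1^0 = +1.
(a,b)_2: α=3, β=14; u≡5, v≡5 (mod 8); ε(u)ε(v)=0·0, αω(v)=3·1, βω(u)=14·1; sum ≡ 1  ⇒  -1.
(a,b)_11: α=2, u≡6; β=4, v≡7 (mod 11); (6|11)=-1, (7|11)=-1; sign (−1)^0·-1^4·-1^2 = +1.
Ram(442, -3) = {2, 17}; no ℚ_2-point on the conic.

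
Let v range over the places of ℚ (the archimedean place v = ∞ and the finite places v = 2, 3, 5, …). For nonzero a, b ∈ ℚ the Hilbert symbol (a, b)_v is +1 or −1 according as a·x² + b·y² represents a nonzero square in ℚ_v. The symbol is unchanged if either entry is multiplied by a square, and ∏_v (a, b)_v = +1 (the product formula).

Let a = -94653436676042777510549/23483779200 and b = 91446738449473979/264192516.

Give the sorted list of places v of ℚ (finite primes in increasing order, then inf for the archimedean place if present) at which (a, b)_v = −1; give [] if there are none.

(a, b) ≡ (-10779802, 7703531) mod (ℚ^×)²; places V = {2, 3, 5, 7, 11, 13, 17, 19, 23, 29, 31, 37, 41, 43, ∞}.
(a,b)_19: α=1, u≡6; β=1, v≡10 (mod 19); (6|19)=+1, (10|19)=-1; sign (−1)^1·+1^1·-1^1 = +1.
(a,b)_11: α=1, u≡2; β=1, v≡7 (mod 11); (2|11)=-1, (7|11)=-1; sign (−1)^1·-1^1·-1^1 = -1.
(a,b)_2: α=-7, β=-2; u≡3, v≡3 (mod 8); ε(u)ε(v)=1·1, αω(v)=-7·1, βω(u)=-2·1; sum ≡ 0  ⇒  +1.
(a,b)_41: α=1, u≡27; β=1, v≡30 (mod 41); (27|41)=-1, (30|41)=-1; sign (−1)^0·-1^1·-1^1 = +1.
(a,b)_7: α=-2, u≡4; β=-2, v≡3 (mod 7); (4|7)=+1, (3|7)=-1; sign (−1)^0·+1^-2·-1^-2 = +1.
(a,b)_31: α=2, u≡7; β=1, v≡1 (mod 31); (7|31)=+1, (1|31)=+1; sign (−1)^0·+1^1·+1^2 = +1.
(a,b)_3: α=-4, u≡2; β=-6, v≡2 (mod 3); (2|3)=-1, (2|3)=-1; sign (−1)^0·-1^-6·-1^-4 = +1.
(a,b)_∞: sgn(-10779802)=−, sgn(7703531)=+, so +1.
(a,b)_13: α=2, u≡11; β=2, v≡4 (mod 13); (11|13)=-1, (4|13)=+1; sign (−1)^0·-1^2·+1^2 = +1.
(a,b)_5: α=-2, u≡2; β=0, v≡4 (mod 5); (2|5)=-1, (4|5)=+1; sign (−1)^0·-1^0·+1^-2 = +1.
(a,b)_23: α=2, u≡17; β=0, v≡4 (mod 23); (17|23)=-1, (4|23)=+1; sign (−1)^0·-1^0·+1^2 = +1.
(a,b)_17: α=3, u≡7; β=4, v≡4 (mod 17); (7|17)=-1, (4|17)=+1; sign (−1)^0·-1^4·+1^3 = +1.
(a,b)_29: α=4, u≡5; β=3, v≡20 (mod 29); (5|29)=+1, (20|29)=+1; sign (−1)^0·+1^3·+1^4 = +1.
(a,b)_37: α=1, u≡29; β=0, v≡29 (mod 37); (29|37)=-1, (29|37)=-1; sign (−1)^0·-1^0·-1^1 = -1.
(a,b)_43: α=-2, u≡9; β=-2, v≡38 (mod 43); (9|43)=+1, (38|43)=+1; sign (−1)^0·+1^-2·+1^-2 = +1.
(-10779802, 7703531 / ℚ) ramifies at {11, 37}: a division algebra.

[11, 37]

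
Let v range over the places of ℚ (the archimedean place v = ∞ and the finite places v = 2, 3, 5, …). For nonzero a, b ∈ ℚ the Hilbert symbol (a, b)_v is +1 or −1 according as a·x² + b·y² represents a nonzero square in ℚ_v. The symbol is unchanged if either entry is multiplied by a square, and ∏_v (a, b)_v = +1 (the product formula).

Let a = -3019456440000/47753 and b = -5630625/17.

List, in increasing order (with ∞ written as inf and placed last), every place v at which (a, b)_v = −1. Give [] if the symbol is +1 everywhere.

[13, inf]

Mod squares: a ≡ -323323, b ≡ -17017. Check v ∈ {∞, 2, 3, 5, 7, 11, 13, 17, 19, 53}.
v=19: a=19^1·(≡9), b=19^0·(≡16) mod 19; (9|19)=+1, (16|19)=+1; (−1)^{1·0·9}·(+1)^0·(+1)^1 = +1.
v=13: a=13^1·(≡7), b=13^1·(≡12) mod 13; (7|13)=-1, (12|13)=+1; (−1)^{1·1·6}·(-1)^1·(+1)^1 = -1.
v=5: a=5^4·(≡2), b=5^4·(≡3) mod 5; (2|5)=-1, (3|5)=-1; (−1)^{4·4·2}·(-1)^4·(-1)^4 = +1.
v=3: a=3^4·(≡2), b=3^2·(≡2) mod 3; (2|3)=-1, (2|3)=-1; (−1)^{4·2·1}·(-1)^2·(-1)^4 = +1.
v=2: v_2(a)=6, v_2(b)=0; units ≡ 5, 7 (mod 8); ε·ε+αω+βω = 0·1+6·0+0·1 ≡ 0  ⇒  (a,b)_2 = +1.
v=11: a=11^1·(≡8), b=11^1·(≡9) mod 11; (8|11)=-1, (9|11)=+1; (−1)^{1·1·5}·(-1)^1·(+1)^1 = +1.
v=53: a=53^-2·(≡33), b=53^0·(≡43) mod 53; (33|53)=-1, (43|53)=+1; (−1)^{-2·0·26}·(-1)^0·(+1)^-2 = +1.
v=∞: -323323 < 0 and -17017 < 0  ⇒  (a,b)_∞ = -1.
v=17: a=17^-1·(≡9), b=17^-1·(≡13) mod 17; (9|17)=+1, (13|17)=+1; (−1)^{-1·-1·8}·(+1)^-1·(+1)^-1 = +1.
v=7: a=7^3·(≡1), b=7^1·(≡3) mod 7; (1|7)=+1, (3|7)=-1; (−1)^{3·1·3}·(+1)^1·(-1)^3 = +1.
(-323323, -17017 / ℚ) ramifies at {13, ∞}: a division algebra.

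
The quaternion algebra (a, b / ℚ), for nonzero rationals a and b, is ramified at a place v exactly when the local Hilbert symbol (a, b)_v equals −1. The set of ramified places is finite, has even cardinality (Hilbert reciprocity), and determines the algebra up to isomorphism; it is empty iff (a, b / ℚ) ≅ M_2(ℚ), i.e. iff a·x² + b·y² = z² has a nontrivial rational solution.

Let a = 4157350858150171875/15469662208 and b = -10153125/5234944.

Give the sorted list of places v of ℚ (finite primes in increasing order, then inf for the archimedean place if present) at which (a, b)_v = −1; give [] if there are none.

(a, b) ≡ (389623, -5) mod (ℚ^×)²; places V = {2, 3, 5, 7, 11, 13, 17, 19, 29, 41, 43, ∞}.
(a,b)_5: α=6, u≡2; β=5, v≡4 (mod 5); (2|5)=-1, (4|5)=+1; sign (−1)^0·-1^5·+1^6 = -1.
(a,b)_17: α=1, u≡7; β=0, v≡14 (mod 17); (7|17)=-1, (14|17)=-1; sign (−1)^0·-1^0·-1^1 = -1.
(a,b)_29: α=2, u≡21; β=0, v≡4 (mod 29); (21|29)=-1, (4|29)=+1; sign (−1)^0·-1^0·+1^2 = +1.
(a,b)_∞: sgn(389623)=+, sgn(-5)=−, so +1.
(a,b)_11: α=-2, u≡3; β=-2, v≡7 (mod 11); (3|11)=+1, (7|11)=-1; sign (−1)^0·+1^-2·-1^-2 = +1.
(a,b)_2: α=-12, β=-8; u≡7, v≡3 (mod 8); ε(u)ε(v)=1·1, αω(v)=-12·1, βω(u)=-8·0; sum ≡ 1  ⇒  -1.
(a,b)_7: α=-4, u≡5; β=0, v≡4 (mod 7); (5|7)=-1, (4|7)=+1; sign (−1)^0·-1^0·+1^-4 = +1.
(a,b)_41: α=1, u≡23; β=0, v≡5 (mod 41); (23|41)=+1, (5|41)=+1; sign (−1)^0·+1^0·+1^1 = +1.
(a,b)_13: α=-1, u≡5; β=-2, v≡7 (mod 13); (5|13)=-1, (7|13)=-1; sign (−1)^0·-1^-2·-1^-1 = -1.
(a,b)_43: α=1, u≡10; β=0, v≡36 (mod 43); (10|43)=+1, (36|43)=+1; sign (−1)^0·+1^0·+1^1 = +1.
(a,b)_3: α=4, u≡1; β=2, v≡1 (mod 3); (1|3)=+1, (1|3)=+1; sign (−1)^0·+1^2·+1^4 = +1.
(a,b)_19: α=4, u≡11; β=2, v≡2 (mod 19); (11|19)=+1, (2|19)=-1; sign (−1)^0·+1^2·-1^4 = +1.
(389623, -5 / ℚ) ramifies at {2, 5, 13, 17}: a division algebra.

[2, 5, 13, 17]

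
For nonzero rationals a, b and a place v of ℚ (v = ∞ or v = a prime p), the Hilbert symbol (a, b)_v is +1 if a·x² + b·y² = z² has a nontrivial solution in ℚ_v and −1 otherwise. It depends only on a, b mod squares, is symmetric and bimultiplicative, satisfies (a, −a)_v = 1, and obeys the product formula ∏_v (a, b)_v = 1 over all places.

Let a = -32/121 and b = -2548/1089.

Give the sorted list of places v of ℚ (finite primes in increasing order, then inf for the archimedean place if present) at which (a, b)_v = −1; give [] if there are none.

[13, inf]

(a, b) ≡ (-2, -13) mod (ℚ^×)²; places V = {2, 3, 7, 11, 13, ∞}.
(a,b)_∞: sgn(-2)=−, sgn(-13)=−, so -1.
(a,b)_13: α=0, u≡5; β=1, v≡9 (mod 13); (5|13)=-1, (9|13)=+1; sign (−1)^0·-1^1·+1^0 = -1.
(a,b)_11: α=-2, u≡1; β=-2, v≡9 (mod 11); (1|11)=+1, (9|11)=+1; sign (−1)^0·+1^-2·+1^-2 = +1.
(a,b)_7: α=0, u≡5; β=2, v≡1 (mod 7); (5|7)=-1, (1|7)=+1; sign (−1)^0·-1^2·+1^0 = +1.
(a,b)_3: α=0, u≡1; β=-2, v≡2 (mod 3); (1|3)=+1, (2|3)=-1; sign (−1)^0·+1^-2·-1^0 = +1.
(a,b)_2: α=5, β=2; u≡7, v≡3 (mod 8); ε(u)ε(v)=1·1, αω(v)=5·1, βω(u)=2·0; sum ≡ 0  ⇒  +1.
|Ram(-2, -13)| = 2, even; anisotropic at {13, ∞}.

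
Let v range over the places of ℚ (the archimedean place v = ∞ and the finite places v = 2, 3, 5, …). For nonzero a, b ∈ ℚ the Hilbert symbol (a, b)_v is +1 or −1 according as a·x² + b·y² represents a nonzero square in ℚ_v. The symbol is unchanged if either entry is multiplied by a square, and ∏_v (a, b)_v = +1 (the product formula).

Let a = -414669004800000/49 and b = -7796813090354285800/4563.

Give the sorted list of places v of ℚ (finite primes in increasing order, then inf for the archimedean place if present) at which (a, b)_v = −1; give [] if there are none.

[2, 17, 37, inf]

Mod squares: a ≡ -7395, b ≡ -3774. Check v ∈ {∞, 2, 3, 5, 7, 11, 13, 17, 23, 29, 37}.
v=23: a=23^0·(≡20), b=23^2·(≡19) mod 23; (20|23)=-1, (19|23)=-1; (−1)^{0·2·11}·(-1)^2·(-1)^0 = +1.
v=13: a=13^0·(≡5), b=13^-2·(≡3) mod 13; (5|13)=-1, (3|13)=+1; (−1)^{0·-2·6}·(-1)^-2·(+1)^0 = +1.
v=3: a=3^1·(≡1), b=3^-3·(≡2) mod 3; (1|3)=+1, (2|3)=-1; (−1)^{1·-3·1}·(+1)^-3·(-1)^1 = +1.
v=29: a=29^1·(≡24), b=29^4·(≡13) mod 29; (24|29)=+1, (13|29)=+1; (−1)^{1·4·14}·(+1)^4·(+1)^1 = +1.
v=5: a=5^5·(≡1), b=5^2·(≡1) mod 5; (1|5)=+1, (1|5)=+1; (−1)^{5·2·2}·(+1)^2·(+1)^5 = +1.
v=2: v_2(a)=16, v_2(b)=3; units ≡ 5, 1 (mod 8); ε·ε+αω+βω = 0·0+16·0+3·1 ≡ 1  ⇒  (a,b)_2 = -1.
v=∞: -7395 < 0 and -3774 < 0  ⇒  (a,b)_∞ = -1.
v=37: a=37^2·(≡22), b=37^3·(≡16) mod 37; (22|37)=-1, (16|37)=+1; (−1)^{2·3·18}·(-1)^3·(+1)^2 = -1.
v=7: a=7^-2·(≡1), b=7^0·(≡5) mod 7; (1|7)=+1, (5|7)=-1; (−1)^{-2·0·3}·(+1)^0·(-1)^-2 = +1.
v=17: a=17^1·(≡7), b=17^1·(≡13) mod 17; (7|17)=-1, (13|17)=+1; (−1)^{1·1·8}·(-1)^1·(+1)^1 = -1.
v=11: a=11^0·(≡10), b=11^2·(≡8) mod 11; (10|11)=-1, (8|11)=-1; (−1)^{0·2·5}·(-1)^2·(-1)^0 = +1.
(-7395, -3774 / ℚ) ramifies at {2, 17, 37, ∞}: a division algebra.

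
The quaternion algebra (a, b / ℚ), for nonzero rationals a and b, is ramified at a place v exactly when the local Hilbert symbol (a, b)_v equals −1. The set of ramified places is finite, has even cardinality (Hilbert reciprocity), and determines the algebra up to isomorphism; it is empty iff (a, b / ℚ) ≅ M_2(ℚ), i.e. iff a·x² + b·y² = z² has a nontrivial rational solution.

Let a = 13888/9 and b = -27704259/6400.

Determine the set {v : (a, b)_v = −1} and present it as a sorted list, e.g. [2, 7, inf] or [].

(a, b) ≡ (217, -11) mod (ℚ^×)²; places V = {2, 3, 5, 7, 11, 23, 31, ∞}.
(a,b)_3: α=-2, u≡1; β=2, v≡1 (mod 3); (1|3)=+1, (1|3)=+1; sign (−1)^0·+1^2·+1^-2 = +1.
(a,b)_7: α=1, u≡5; β=0, v≡6 (mod 7); (5|7)=-1, (6|7)=-1; sign (−1)^0·-1^0·-1^1 = -1.
(a,b)_5: α=0, u≡2; β=-2, v≡1 (mod 5); (2|5)=-1, (1|5)=+1; sign (−1)^0·-1^-2·+1^0 = +1.
(a,b)_23: α=0, u≡20; β=4, v≡18 (mod 23); (20|23)=-1, (18|23)=+1; sign (−1)^0·-1^4·+1^0 = +1.
(a,b)_∞: sgn(217)=+, sgn(-11)=−, so +1.
(a,b)_11: α=0, u≡8; β=1, v≡10 (mod 11); (8|11)=-1, (10|11)=-1; sign (−1)^0·-1^1·-1^0 = -1.
(a,b)_2: α=6, β=-8; u≡1, v≡5 (mod 8); ε(u)ε(v)=0·0, αω(v)=6·1, βω(u)=-8·0; sum ≡ 0  ⇒  +1.
(a,b)_31: α=1, u≡5; β=0, v≡16 (mod 31); (5|31)=+1, (16|31)=+1; sign (−1)^0·+1^0·+1^1 = +1.
(217, -11 / ℚ) ramifies at {7, 11}: a division algebra.

[7, 11]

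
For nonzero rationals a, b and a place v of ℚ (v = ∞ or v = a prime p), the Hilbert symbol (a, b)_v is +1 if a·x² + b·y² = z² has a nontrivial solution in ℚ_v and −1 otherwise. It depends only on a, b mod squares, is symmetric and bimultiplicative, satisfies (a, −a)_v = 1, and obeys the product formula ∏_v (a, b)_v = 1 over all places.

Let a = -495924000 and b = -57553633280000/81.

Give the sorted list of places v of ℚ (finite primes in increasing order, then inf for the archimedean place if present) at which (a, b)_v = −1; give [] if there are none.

[5, 13, 17, inf]

(a, b) ≡ (-4290, -4862) mod (ℚ^×)²; places V = {2, 3, 5, 11, 13, 17, ∞}.
(a,b)_13: α=1, u≡6; β=1, v≡9 (mod 13); (6|13)=-1, (9|13)=+1; sign (−1)^0·-1^1·+1^1 = -1.
(a,b)_17: α=2, u≡14; β=3, v≡3 (mod 17); (14|17)=-1, (3|17)=-1; sign (−1)^0·-1^3·-1^2 = -1.
(a,b)_3: α=1, u≡1; β=-4, v≡1 (mod 3); (1|3)=+1, (1|3)=+1; sign (−1)^0·+1^-4·+1^1 = +1.
(a,b)_5: α=3, u≡3; β=4, v≡2 (mod 5); (3|5)=-1, (2|5)=-1; sign (−1)^0·-1^4·-1^3 = -1.
(a,b)_11: α=1, u≡6; β=1, v≡5 (mod 11); (6|11)=-1, (5|11)=+1; sign (−1)^1·-1^1·+1^1 = +1.
(a,b)_∞: sgn(-4290)=−, sgn(-4862)=−, so -1.
(a,b)_2: α=5, β=17; u≡7, v≡1 (mod 8); ε(u)ε(v)=1·0, αω(v)=5·0, βω(u)=17·0; sum ≡ 0  ⇒  +1.
|Ram(-4290, -4862)| = 4, even; anisotropic at {5, 13, 17, ∞}.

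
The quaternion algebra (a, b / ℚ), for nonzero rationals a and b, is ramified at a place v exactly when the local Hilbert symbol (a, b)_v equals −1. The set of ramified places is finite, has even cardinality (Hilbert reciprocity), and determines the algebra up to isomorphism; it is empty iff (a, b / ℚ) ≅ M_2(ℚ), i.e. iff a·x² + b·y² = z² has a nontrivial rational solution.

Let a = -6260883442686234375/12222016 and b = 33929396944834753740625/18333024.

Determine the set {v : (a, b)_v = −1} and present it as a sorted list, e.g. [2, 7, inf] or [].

[13, 41]

Mod squares: a ≡ -60639, b ≡ 291673590. Check v ∈ {∞, 2, 3, 5, 13, 17, 19, 23, 29, 37, 41}.
v=37: a=37^2·(≡12), b=37^3·(≡32) mod 37; (12|37)=+1, (32|37)=-1; (−1)^{2·3·18}·(+1)^3·(-1)^2 = +1.
v=2: v_2(a)=-6, v_2(b)=-5; units ≡ 1, 3 (mod 8); ε·ε+αω+βω = 0·1+-6·1+-5·0 ≡ 0  ⇒  (a,b)_2 = +1.
v=29: a=29^1·(≡3), b=29^1·(≡21) mod 29; (3|29)=-1, (21|29)=-1; (−1)^{1·1·14}·(-1)^1·(-1)^1 = +1.
v=3: a=3^1·(≡1), b=3^-1·(≡2) mod 3; (1|3)=+1, (2|3)=-1; (−1)^{1·-1·1}·(+1)^-1·(-1)^1 = +1.
v=∞: -60639 < 0 and 291673590 > 0  ⇒  (a,b)_∞ = +1.
v=5: a=5^6·(≡1), b=5^5·(≡3) mod 5; (1|5)=+1, (3|5)=-1; (−1)^{6·5·2}·(+1)^5·(-1)^6 = +1.
v=41: a=41^1·(≡28), b=41^1·(≡32) mod 41; (28|41)=-1, (32|41)=+1; (−1)^{1·1·20}·(-1)^1·(+1)^1 = -1.
v=23: a=23^-2·(≡1), b=23^-2·(≡14) mod 23; (1|23)=+1, (14|23)=-1; (−1)^{-2·-2·11}·(+1)^-2·(-1)^-2 = +1.
v=19: a=19^-2·(≡5), b=19^-2·(≡9) mod 19; (5|19)=+1, (9|19)=+1; (−1)^{-2·-2·9}·(+1)^-2·(+1)^-2 = +1.
v=13: a=13^6·(≡2), b=13^9·(≡10) mod 13; (2|13)=-1, (10|13)=+1; (−1)^{6·9·6}·(-1)^9·(+1)^6 = -1.
v=17: a=17^1·(≡7), b=17^1·(≡11) mod 17; (7|17)=-1, (11|17)=-1; (−1)^{1·1·8}·(-1)^1·(-1)^1 = +1.
Ram(-60639, 291673590) = {13, 41}; no ℚ_13-point on the conic.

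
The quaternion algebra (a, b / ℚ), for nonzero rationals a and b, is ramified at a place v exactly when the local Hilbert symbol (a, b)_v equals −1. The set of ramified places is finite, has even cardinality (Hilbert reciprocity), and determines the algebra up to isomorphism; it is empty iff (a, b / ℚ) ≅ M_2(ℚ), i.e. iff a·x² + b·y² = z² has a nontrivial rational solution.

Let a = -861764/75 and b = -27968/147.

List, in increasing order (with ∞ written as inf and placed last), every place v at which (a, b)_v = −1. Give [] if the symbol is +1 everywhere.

[3, inf]

(a, b) ≡ (-646323, -1311) mod (ℚ^×)²; places V = {2, 3, 5, 7, 17, 19, 23, 29, ∞}.
(a,b)_2: α=2, β=6; u≡5, v≡1 (mod 8); ε(u)ε(v)=0·0, αω(v)=2·0, βω(u)=6·1; sum ≡ 0  ⇒  +1.
(a,b)_17: α=1, u≡10; β=0, v≡9 (mod 17); (10|17)=-1, (9|17)=+1; sign (−1)^0·-1^0·+1^1 = +1.
(a,b)_19: α=1, u≡3; β=1, v≡17 (mod 19); (3|19)=-1, (17|19)=+1; sign (−1)^1·-1^1·+1^1 = +1.
(a,b)_3: α=-1, u≡1; β=-1, v≡1 (mod 3); (1|3)=+1, (1|3)=+1; sign (−1)^1·+1^-1·+1^-1 = -1.
(a,b)_29: α=1, u≡21; β=0, v≡23 (mod 29); (21|29)=-1, (23|29)=+1; sign (−1)^0·-1^0·+1^1 = +1.
(a,b)_∞: sgn(-646323)=−, sgn(-1311)=−, so -1.
(a,b)_7: α=0, u≡4; β=-2, v≡6 (mod 7); (4|7)=+1, (6|7)=-1; sign (−1)^0·+1^-2·-1^0 = +1.
(a,b)_23: α=1, u≡19; β=1, v≡8 (mod 23); (19|23)=-1, (8|23)=+1; sign (−1)^1·-1^1·+1^1 = +1.
(a,b)_5: α=-2, u≡2; β=0, v≡1 (mod 5); (2|5)=-1, (1|5)=+1; sign (−1)^0·-1^0·+1^-2 = +1.
(-646323, -1311 / ℚ) ramifies at {3, ∞}: a division algebra.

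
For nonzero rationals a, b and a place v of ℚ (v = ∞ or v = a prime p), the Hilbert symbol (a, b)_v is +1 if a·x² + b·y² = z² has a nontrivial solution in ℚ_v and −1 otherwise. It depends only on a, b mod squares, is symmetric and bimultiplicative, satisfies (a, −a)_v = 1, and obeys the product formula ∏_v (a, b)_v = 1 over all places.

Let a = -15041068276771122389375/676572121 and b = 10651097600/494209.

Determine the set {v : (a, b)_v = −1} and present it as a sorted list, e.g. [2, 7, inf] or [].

[]

Mod squares: a ≡ -143, b ≡ 26. Check v ∈ {∞, 2, 5, 11, 13, 17, 19, 23, 29, 37}.
v=2: v_2(a)=0, v_2(b)=9; units ≡ 1, 5 (mod 8); ε·ε+αω+βω = 0·0+0·1+9·0 ≡ 0  ⇒  (a,b)_2 = +1.
v=29: a=29^2·(≡19), b=29^0·(≡11) mod 29; (19|29)=-1, (11|29)=-1; (−1)^{2·0·14}·(-1)^0·(-1)^2 = +1.
v=37: a=37^-4·(≡23), b=37^-2·(≡30) mod 37; (23|37)=-1, (30|37)=+1; (−1)^{-4·-2·18}·(-1)^-2·(+1)^-4 = +1.
v=19: a=19^-2·(≡11), b=19^-2·(≡4) mod 19; (11|19)=+1, (4|19)=+1; (−1)^{-2·-2·9}·(+1)^-2·(+1)^-2 = +1.
v=23: a=23^4·(≡3), b=23^2·(≡2) mod 23; (3|23)=+1, (2|23)=+1; (−1)^{4·2·11}·(+1)^2·(+1)^4 = +1.
v=∞: -143 < 0 and 26 > 0  ⇒  (a,b)_∞ = +1.
v=5: a=5^4·(≡2), b=5^2·(≡1) mod 5; (2|5)=-1, (1|5)=+1; (−1)^{4·2·2}·(-1)^2·(+1)^4 = +1.
v=13: a=13^3·(≡11), b=13^1·(≡2) mod 13; (11|13)=-1, (2|13)=-1; (−1)^{3·1·6}·(-1)^1·(-1)^3 = +1.
v=17: a=17^2·(≡3), b=17^0·(≡8) mod 17; (3|17)=-1, (8|17)=+1; (−1)^{2·0·8}·(-1)^0·(+1)^2 = +1.
v=11: a=11^5·(≡4), b=11^2·(≡3) mod 11; (4|11)=+1, (3|11)=+1; (−1)^{5·2·5}·(+1)^2·(+1)^5 = +1.
Ram(a, b) = ∅: the form -143·x² + 26·y² − z² is isotropic over every ℚ_v, so by Hasse–Minkowski it is isotropic over ℚ.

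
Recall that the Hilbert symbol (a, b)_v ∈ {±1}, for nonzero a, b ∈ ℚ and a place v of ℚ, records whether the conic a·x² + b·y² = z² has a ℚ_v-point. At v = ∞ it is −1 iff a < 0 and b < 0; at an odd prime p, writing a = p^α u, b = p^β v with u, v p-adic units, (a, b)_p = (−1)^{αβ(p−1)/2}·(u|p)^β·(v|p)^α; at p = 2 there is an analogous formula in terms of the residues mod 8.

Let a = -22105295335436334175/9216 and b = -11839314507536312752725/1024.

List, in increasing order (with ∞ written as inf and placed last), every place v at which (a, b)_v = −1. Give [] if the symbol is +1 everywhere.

[11, 31, 37, inf]

(a, b) ≡ (-3552703, -1430309) mod (ℚ^×)²; places V = {2, 3, 5, 7, 11, 19, 29, 31, 37, 43, ∞}.
(a,b)_2: α=-10, β=-10; u≡1, v≡3 (mod 8); ε(u)ε(v)=0·1, αω(v)=-10·1, βω(u)=-10·0; sum ≡ 0  ⇒  +1.
(a,b)_31: α=2, u≡24; β=3, v≡9 (mod 31); (24|31)=-1, (9|31)=+1; sign (−1)^0·-1^3·+1^2 = -1.
(a,b)_11: α=5, u≡1; β=6, v≡10 (mod 11); (1|11)=+1, (10|11)=-1; sign (−1)^0·+1^6·-1^5 = -1.
(a,b)_29: α=1, u≡18; β=1, v≡3 (mod 29); (18|29)=-1, (3|29)=-1; sign (−1)^0·-1^1·-1^1 = +1.
(a,b)_37: α=1, u≡10; β=1, v≡2 (mod 37); (10|37)=+1, (2|37)=-1; sign (−1)^0·+1^1·-1^1 = -1.
(a,b)_7: α=3, u≡3; β=4, v≡2 (mod 7); (3|7)=-1, (2|7)=+1; sign (−1)^0·-1^4·+1^3 = +1.
(a,b)_∞: sgn(-3552703)=−, sgn(-1430309)=−, so -1.
(a,b)_19: α=2, u≡15; β=0, v≡6 (mod 19); (15|19)=-1, (6|19)=+1; sign (−1)^0·-1^0·+1^2 = +1.
(a,b)_43: α=1, u≡24; β=1, v≡34 (mod 43); (24|43)=+1, (34|43)=-1; sign (−1)^1·+1^1·-1^1 = +1.
(a,b)_5: α=2, u≡3; β=2, v≡4 (mod 5); (3|5)=-1, (4|5)=+1; sign (−1)^0·-1^2·+1^2 = +1.
(a,b)_3: α=-2, u≡2; β=4, v≡1 (mod 3); (2|3)=-1, (1|3)=+1; sign (−1)^0·-1^4·+1^-2 = +1.
(-3552703, -1430309 / ℚ) ramifies at {11, 31, 37, ∞}: a division algebra.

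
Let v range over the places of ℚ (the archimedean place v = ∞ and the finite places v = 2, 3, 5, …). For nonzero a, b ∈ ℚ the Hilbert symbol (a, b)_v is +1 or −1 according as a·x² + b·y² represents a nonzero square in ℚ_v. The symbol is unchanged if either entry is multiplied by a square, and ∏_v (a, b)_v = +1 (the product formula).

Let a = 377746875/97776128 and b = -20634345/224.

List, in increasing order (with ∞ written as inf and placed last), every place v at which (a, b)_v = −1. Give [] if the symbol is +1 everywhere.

Mod squares: a ≡ 1110, b ≡ -44030. Check v ∈ {∞, 2, 3, 5, 7, 11, 17, 19, 23, 37}.
v=23: a=23^-2·(≡1), b=23^0·(≡17) mod 23; (1|23)=+1, (17|23)=-1; (−1)^{-2·0·11}·(+1)^0·(-1)^-2 = +1.
v=∞: 1110 > 0 and -44030 < 0  ⇒  (a,b)_∞ = +1.
v=7: a=7^0·(≡1), b=7^-1·(≡6) mod 7; (1|7)=+1, (6|7)=-1; (−1)^{0·-1·3}·(+1)^-1·(-1)^0 = +1.
v=2: v_2(a)=-9, v_2(b)=-5; units ≡ 3, 1 (mod 8); ε·ε+αω+βω = 1·0+-9·0+-5·1 ≡ 1  ⇒  (a,b)_2 = -1.
v=17: a=17^0·(≡10), b=17^1·(≡5) mod 17; (10|17)=-1, (5|17)=-1; (−1)^{0·1·8}·(-1)^1·(-1)^0 = -1.
v=19: a=19^-2·(≡3), b=19^0·(≡15) mod 19; (3|19)=-1, (15|19)=-1; (−1)^{-2·0·9}·(-1)^0·(-1)^-2 = +1.
v=5: a=5^5·(≡3), b=5^1·(≡4) mod 5; (3|5)=-1, (4|5)=+1; (−1)^{5·1·2}·(-1)^1·(+1)^5 = -1.
v=37: a=37^1·(≡1), b=37^1·(≡8) mod 37; (1|37)=+1, (8|37)=-1; (−1)^{1·1·18}·(+1)^1·(-1)^1 = -1.
v=11: a=11^2·(≡2), b=11^0·(≡4) mod 11; (2|11)=-1, (4|11)=+1; (−1)^{2·0·5}·(-1)^0·(+1)^2 = +1.
v=3: a=3^3·(≡1), b=3^8·(≡1) mod 3; (1|3)=+1, (1|3)=+1; (−1)^{3·8·1}·(+1)^8·(+1)^3 = +1.
Ram(1110, -44030) = {2, 5, 17, 37}; no ℚ_2-point on the conic.

[2, 5, 17, 37]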